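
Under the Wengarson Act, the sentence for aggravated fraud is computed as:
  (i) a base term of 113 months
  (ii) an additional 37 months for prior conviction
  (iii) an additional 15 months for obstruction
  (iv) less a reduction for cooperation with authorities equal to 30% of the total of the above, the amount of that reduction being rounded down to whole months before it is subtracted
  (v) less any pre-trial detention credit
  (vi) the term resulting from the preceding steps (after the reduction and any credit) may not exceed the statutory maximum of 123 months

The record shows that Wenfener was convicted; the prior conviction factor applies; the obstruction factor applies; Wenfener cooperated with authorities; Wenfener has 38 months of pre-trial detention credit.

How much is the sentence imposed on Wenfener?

78 months

Prior conviction enhancement: +37 months
Obstruction enhancement: +15 months
Adjusted term: 113 months + 37 months + 15 months = 165 months
Cooperation with authorities reduction: 30% of 165 months = 49 months (rounded down)
After reduction: 165 − 49 = 116 months
Less pre-trial detention credit: 116 months − 38 months = 78 months
Cap at 123 months: 78 months is within the cap, no reduction.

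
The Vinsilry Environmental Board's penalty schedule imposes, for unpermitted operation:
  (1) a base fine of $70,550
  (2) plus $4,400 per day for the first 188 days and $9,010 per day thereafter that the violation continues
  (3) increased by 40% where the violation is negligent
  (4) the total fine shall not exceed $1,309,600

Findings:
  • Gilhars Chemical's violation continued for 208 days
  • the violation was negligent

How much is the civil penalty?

First 188 days: 188 × $4,400 = $827,200
Remaining days: (208 − 188) × $9,010 = $180,200
Per-day component: $827,200 + $180,200 = $1,007,400
Base plus per-day: $70,550 + $1,007,400 = $1,077,950
Enhancement: 40% of $1,077,950 = $431,180
Enhanced fine: $1,077,950 + $431,180 = $1,509,130
Cap at $1,309,600: $1,509,130 exceeds the cap → $1,309,600

$1,309,600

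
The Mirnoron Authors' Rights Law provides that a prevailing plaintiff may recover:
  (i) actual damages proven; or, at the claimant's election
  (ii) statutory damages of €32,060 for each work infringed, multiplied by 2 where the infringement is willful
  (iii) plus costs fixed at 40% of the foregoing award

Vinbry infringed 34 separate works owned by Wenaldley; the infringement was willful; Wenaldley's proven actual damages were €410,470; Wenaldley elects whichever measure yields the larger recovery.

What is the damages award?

€3,052,112

Statutory damages: 34 × €32,060 = €1,090,040
Doubled: 2 × €1,090,040 = €2,180,080
Greater of actual damages (€410,470) or enhanced statutory damages (€2,180,080): €2,180,080
Costs: 40% of €2,180,080 = €872,032
Award plus costs: €2,180,080 + €872,032 = €3,052,112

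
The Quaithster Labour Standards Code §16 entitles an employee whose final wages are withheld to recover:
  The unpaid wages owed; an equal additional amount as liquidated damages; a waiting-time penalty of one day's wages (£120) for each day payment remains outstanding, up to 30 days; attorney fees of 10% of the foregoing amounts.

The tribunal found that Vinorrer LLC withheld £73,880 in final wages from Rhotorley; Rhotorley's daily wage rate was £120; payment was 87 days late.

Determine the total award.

Liquidated damages (equal amount): £73,880
Penalty days: min(87, 30) = 30
Waiting-time penalty: 30 × £120 = £3,600
Subtotal: £73,880 + £73,880 + £3,600 = £151,360
Attorney fees: 10% of £151,360 = £15,136
Total award: £151,360 + £15,136 = £166,496

£166,496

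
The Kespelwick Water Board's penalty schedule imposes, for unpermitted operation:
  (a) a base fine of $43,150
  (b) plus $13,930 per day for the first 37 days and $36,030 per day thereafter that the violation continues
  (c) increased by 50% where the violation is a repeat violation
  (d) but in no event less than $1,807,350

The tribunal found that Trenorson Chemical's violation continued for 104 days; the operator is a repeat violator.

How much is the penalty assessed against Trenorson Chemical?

$4,458,855

First 37 days: 37 × $13,930 = $515,410
Remaining days: (104 − 37) × $36,030 = $2,414,010
Per-day component: $515,410 + $2,414,010 = $2,929,420
Base plus per-day: $43,150 + $2,929,420 = $2,972,570
Enhancement: 50% of $2,972,570 = $1,486,285
Enhanced fine: $2,972,570 + $1,486,285 = $4,458,855
Minimum $1,807,350: $4,458,855 meets the minimum, no increase.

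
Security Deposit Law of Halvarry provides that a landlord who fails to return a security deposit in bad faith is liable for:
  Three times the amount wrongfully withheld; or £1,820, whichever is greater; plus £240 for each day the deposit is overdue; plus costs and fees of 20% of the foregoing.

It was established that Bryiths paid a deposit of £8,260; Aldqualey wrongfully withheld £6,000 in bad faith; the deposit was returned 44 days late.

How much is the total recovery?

Trebled: 3 × £6,000 = £18,000
Minimum £1,820: £18,000 meets the minimum, no increase.
Late-return penalty: 44 × £240 = £10,560
Damages plus late penalty: £18,000 + £10,560 = £28,560
Costs and fees: 20% of £28,560 = £5,712
Total recovery: £28,560 + £5,712 = £34,272

Recovery: £34,272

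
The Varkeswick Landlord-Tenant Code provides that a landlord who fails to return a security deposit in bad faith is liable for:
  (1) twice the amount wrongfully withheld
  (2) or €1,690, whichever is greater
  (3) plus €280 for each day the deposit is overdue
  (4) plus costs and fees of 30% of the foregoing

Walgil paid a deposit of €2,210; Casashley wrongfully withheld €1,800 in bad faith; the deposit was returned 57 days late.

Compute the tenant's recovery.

Recovery: €25,428

Doubled: 2 × €1,800 = €3,600
Minimum €1,690: €3,600 meets the minimum, no increase.
Late-return penalty: 57 × €280 = €15,960
Damages plus late penalty: €3,600 + €15,960 = €19,560
Costs and fees: 30% of €19,560 = €5,868
Total recovery: €19,560 + €5,868 = €25,428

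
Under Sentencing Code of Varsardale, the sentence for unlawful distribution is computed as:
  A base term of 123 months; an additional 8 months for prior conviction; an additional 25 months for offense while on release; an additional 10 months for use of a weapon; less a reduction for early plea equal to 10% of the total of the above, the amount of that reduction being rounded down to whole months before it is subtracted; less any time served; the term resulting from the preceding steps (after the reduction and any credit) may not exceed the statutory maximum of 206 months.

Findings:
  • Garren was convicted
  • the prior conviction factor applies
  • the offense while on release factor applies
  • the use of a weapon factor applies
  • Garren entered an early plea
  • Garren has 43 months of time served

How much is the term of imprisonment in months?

107 months

Prior conviction enhancement: +8 months
Offense while on release enhancement: +25 months
Use of a weapon enhancement: +10 months
Adjusted term: 123 months + 8 months + 25 months + 10 months = 166 months
Early plea reduction: 10% of 166 months = 16 months (rounded down)
After reduction: 166 − 16 = 150 months
Less time served: 150 months − 43 months = 107 months
Cap at 206 months: 107 months is within the cap, no reduction.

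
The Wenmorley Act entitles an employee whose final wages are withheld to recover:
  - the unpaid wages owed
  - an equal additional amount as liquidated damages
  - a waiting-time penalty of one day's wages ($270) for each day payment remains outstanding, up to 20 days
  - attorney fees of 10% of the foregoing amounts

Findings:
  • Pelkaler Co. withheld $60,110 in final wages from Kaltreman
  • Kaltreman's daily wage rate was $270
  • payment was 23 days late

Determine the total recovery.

$138,182

Liquidated damages (equal amount): $60,110
Penalty days: min(23, 20) = 20
Waiting-time penalty: 20 × $270 = $5,400
Subtotal: $60,110 + $60,110 + $5,400 = $125,620
Attorney fees: 10% of $125,620 = $12,562
Total award: $125,620 + $12,562 = $138,182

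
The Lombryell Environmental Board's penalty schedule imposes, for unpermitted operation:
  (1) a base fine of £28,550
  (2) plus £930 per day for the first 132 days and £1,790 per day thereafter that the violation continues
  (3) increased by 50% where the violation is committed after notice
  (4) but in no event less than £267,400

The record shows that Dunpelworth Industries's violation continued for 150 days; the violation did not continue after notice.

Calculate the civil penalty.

£267,400

First 132 days: 132 × £930 = £122,760
Remaining days: (150 − 132) × £1,790 = £32,220
Per-day component: £122,760 + £32,220 = £154,980
Base plus per-day: £28,550 + £154,980 = £183,530
The violation did not continue after notice: no 50% increase.
Minimum £267,400: £183,530 is below the minimum → £267,400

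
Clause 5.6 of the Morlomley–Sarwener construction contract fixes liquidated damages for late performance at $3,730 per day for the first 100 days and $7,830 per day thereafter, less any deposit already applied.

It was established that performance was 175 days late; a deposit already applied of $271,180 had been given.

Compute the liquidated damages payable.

First 100 days: 100 × $3,730 = $373,000
Remaining days: (175 − 100) × $7,830 = $587,250
Accrued per-day damages: $373,000 + $587,250 = $960,250
Less deposit already applied: $960,250 − $271,180 = $689,070

$689,070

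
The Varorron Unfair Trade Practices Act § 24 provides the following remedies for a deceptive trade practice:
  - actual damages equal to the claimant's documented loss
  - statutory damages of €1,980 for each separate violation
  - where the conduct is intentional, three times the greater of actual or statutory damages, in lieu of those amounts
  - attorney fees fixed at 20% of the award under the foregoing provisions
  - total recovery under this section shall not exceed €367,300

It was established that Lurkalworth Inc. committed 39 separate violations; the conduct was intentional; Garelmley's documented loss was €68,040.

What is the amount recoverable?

Statutory damages: 39 × €1,980 = €77,220
Greater of actual damages (€68,040) or statutory damages (€77,220): €77,220
Trebled: 3 × €77,220 = €231,660
Attorney fees: 20% of €231,660 = €46,332
Total before cap: €231,660 + €46,332 = €277,992
Cap at €367,300: €277,992 is within the cap, no reduction.

€277,992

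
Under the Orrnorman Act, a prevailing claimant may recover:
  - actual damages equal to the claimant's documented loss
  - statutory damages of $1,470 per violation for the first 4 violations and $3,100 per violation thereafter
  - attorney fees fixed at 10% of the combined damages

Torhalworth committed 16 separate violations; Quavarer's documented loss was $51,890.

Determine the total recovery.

Total recovery: $104,467

First 4 violations: 4 × $1,470 = $5,880
Remaining violations: (16 − 4) × $3,100 = $37,200
Statutory damages: $5,880 + $37,200 = $43,080
Combined damages: $51,890 + $43,080 = $94,970
Attorney fees: 10% of $94,970 = $9,497
Total recovery: $94,970 + $9,497 = $104,467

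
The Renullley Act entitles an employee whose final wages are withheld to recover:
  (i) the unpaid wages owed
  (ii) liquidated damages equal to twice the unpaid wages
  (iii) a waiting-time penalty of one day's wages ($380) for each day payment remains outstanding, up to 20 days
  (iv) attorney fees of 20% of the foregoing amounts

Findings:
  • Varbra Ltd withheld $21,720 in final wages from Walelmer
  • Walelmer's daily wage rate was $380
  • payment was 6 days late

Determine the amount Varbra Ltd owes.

Doubled: 2 × $21,720 = $43,440
Penalty days: min(6, 20) = 6
Waiting-time penalty: 6 × $380 = $2,280
Subtotal: $21,720 + $43,440 + $2,280 = $67,440
Attorney fees: 20% of $67,440 = $13,488
Total award: $67,440 + $13,488 = $80,928

$80,928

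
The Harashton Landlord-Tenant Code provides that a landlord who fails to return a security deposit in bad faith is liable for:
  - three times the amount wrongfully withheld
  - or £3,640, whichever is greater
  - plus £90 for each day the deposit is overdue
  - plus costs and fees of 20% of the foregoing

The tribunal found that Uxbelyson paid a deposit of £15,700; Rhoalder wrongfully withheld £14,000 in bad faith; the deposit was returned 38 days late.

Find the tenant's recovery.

Trebled: 3 × £14,000 = £42,000
Minimum £3,640: £42,000 meets the minimum, no increase.
Late-return penalty: 38 × £90 = £3,420
Damages plus late penalty: £42,000 + £3,420 = £45,420
Costs and fees: 20% of £45,420 = £9,084
Total recovery: £45,420 + £9,084 = £54,504

£54,504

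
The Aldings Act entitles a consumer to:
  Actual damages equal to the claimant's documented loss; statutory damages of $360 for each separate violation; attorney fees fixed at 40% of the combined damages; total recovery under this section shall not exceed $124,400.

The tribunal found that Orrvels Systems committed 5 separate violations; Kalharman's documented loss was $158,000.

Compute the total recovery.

$124,400

Statutory damages: 5 × $360 = $1,800
Combined damages: $158,000 + $1,800 = $159,800
Attorney fees: 40% of $159,800 = $63,920
Total before cap: $159,800 + $63,920 = $223,720
Cap at $124,400: $223,720 exceeds the cap → $124,400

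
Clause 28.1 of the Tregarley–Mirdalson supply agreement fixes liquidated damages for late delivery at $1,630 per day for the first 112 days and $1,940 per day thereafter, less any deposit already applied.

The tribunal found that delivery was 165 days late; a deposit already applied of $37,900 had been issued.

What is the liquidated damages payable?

$247,480

First 112 days: 112 × $1,630 = $182,560
Remaining days: (165 − 112) × $1,940 = $102,820
Accrued per-day damages: $182,560 + $102,820 = $285,380
Less deposit already applied: $285,380 − $37,900 = $247,480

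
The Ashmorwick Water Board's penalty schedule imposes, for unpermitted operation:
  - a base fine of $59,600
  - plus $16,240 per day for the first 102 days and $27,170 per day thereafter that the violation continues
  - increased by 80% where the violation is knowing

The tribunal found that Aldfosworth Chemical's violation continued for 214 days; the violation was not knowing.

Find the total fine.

First 102 days: 102 × $16,240 = $1,656,480
Remaining days: (214 − 102) × $27,170 = $3,043,040
Per-day component: $1,656,480 + $3,043,040 = $4,699,520
Base plus per-day: $59,600 + $4,699,520 = $4,759,120
The violation was not knowing: no 80% increase.

Civil penalty: $4,759,120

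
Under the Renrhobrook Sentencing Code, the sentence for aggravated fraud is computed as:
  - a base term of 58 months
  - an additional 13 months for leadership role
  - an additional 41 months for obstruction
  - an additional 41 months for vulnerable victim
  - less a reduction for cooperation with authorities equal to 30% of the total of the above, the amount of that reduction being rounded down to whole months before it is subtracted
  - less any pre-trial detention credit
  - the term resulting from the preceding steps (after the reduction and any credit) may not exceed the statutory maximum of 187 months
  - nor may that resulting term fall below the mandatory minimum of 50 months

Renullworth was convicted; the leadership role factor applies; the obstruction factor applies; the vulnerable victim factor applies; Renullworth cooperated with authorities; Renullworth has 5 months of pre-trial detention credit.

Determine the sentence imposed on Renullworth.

103 months

Leadership role enhancement: +13 months
Obstruction enhancement: +41 months
Vulnerable victim enhancement: +41 months
Adjusted term: 58 months + 13 months + 41 months + 41 months = 153 months
Cooperation with authorities reduction: 30% of 153 months = 45 months (rounded down)
After reduction: 153 − 45 = 108 months
Less pre-trial detention credit: 108 months − 5 months = 103 months
Cap at 187 months: 103 months is within the cap, no reduction.
Minimum 50 months: 103 months meets the minimum, no increase.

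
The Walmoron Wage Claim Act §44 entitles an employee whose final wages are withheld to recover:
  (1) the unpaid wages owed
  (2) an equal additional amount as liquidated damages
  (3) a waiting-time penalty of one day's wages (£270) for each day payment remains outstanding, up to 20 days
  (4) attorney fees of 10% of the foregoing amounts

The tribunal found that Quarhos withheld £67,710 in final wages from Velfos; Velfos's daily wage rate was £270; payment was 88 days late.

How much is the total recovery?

Liquidated damages (equal amount): £67,710
Penalty days: min(88, 20) = 20
Waiting-time penalty: 20 × £270 = £5,400
Subtotal: £67,710 + £67,710 + £5,400 = £140,820
Attorney fees: 10% of £140,820 = £14,082
Total award: £140,820 + £14,082 = £154,902

£154,902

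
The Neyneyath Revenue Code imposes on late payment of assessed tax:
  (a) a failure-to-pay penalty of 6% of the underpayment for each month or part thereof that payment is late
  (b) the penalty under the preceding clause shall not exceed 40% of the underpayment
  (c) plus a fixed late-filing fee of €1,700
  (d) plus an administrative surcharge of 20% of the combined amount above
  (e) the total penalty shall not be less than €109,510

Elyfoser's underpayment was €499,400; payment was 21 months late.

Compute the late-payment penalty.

€241,752

Accrued rate: 6% × 21 = 126%, capped at 40% → 40%
Failure-to-pay penalty: 40% of €499,400 = €199,760
Penalty before surcharge: €199,760 + €1,700 = €201,460
Administrative surcharge: 20% of €201,460 = €40,292
Total penalty: €201,460 + €40,292 = €241,752
Minimum €109,510: €241,752 meets the minimum, no increase.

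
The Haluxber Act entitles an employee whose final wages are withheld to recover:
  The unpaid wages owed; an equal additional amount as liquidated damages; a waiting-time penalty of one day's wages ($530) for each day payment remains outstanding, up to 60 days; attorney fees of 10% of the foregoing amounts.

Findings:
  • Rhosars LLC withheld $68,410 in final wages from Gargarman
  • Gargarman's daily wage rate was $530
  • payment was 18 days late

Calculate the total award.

$160,996

Liquidated damages (equal amount): $68,410
Penalty days: min(18, 60) = 18
Waiting-time penalty: 18 × $530 = $9,540
Subtotal: $68,410 + $68,410 + $9,540 = $146,360
Attorney fees: 10% of $146,360 = $14,636
Total award: $146,360 + $14,636 = $160,996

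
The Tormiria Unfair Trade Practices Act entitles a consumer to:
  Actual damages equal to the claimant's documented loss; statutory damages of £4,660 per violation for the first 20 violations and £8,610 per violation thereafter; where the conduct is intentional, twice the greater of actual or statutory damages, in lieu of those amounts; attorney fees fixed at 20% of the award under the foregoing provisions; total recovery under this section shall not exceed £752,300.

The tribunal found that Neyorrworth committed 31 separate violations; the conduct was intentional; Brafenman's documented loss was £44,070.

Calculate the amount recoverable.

First 20 violations: 20 × £4,660 = £93,200
Remaining violations: (31 − 20) × £8,610 = £94,710
Statutory damages: £93,200 + £94,710 = £187,910
Greater of actual damages (£44,070) or statutory damages (£187,910): £187,910
Doubled: 2 × £187,910 = £375,820
Attorney fees: 20% of £375,820 = £75,164
Total before cap: £375,820 + £75,164 = £450,984
Cap at £752,300: £450,984 is within the cap, no reduction.

£450,984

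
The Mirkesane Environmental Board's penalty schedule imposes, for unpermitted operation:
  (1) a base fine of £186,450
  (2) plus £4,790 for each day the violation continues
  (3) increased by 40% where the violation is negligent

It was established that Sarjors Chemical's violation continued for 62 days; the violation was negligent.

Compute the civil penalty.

Per-day component: 62 × £4,790 = £296,980
Base plus per-day: £186,450 + £296,980 = £483,430
Enhancement: 40% of £483,430 = £193,372
Enhanced fine: £483,430 + £193,372 = £676,802

£676,802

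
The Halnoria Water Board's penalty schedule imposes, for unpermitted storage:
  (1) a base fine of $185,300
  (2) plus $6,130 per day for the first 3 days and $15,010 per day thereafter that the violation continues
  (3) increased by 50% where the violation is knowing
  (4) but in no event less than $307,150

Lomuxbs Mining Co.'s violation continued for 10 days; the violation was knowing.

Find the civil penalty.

First 3 days: 3 × $6,130 = $18,390
Remaining days: (10 − 3) × $15,010 = $105,070
Per-day component: $18,390 + $105,070 = $123,460
Base plus per-day: $185,300 + $123,460 = $308,760
Enhancement: 50% of $308,760 = $154,380
Enhanced fine: $308,760 + $154,380 = $463,140
Minimum $307,150: $463,140 meets the minimum, no increase.

$463,140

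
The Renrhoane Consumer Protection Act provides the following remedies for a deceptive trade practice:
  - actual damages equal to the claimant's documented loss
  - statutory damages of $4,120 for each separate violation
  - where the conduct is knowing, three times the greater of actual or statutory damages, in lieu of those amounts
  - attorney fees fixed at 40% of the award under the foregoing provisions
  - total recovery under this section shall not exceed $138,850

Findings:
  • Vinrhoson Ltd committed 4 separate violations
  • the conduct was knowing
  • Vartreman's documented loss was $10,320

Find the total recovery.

$69,216

Statutory damages: 4 × $4,120 = $16,480
Greater of actual damages ($10,320) or statutory damages ($16,480): $16,480
Trebled: 3 × $16,480 = $49,440
Attorney fees: 40% of $49,440 = $19,776
Total before cap: $49,440 + $19,776 = $69,216
Cap at $138,850: $69,216 is within the cap, no reduction.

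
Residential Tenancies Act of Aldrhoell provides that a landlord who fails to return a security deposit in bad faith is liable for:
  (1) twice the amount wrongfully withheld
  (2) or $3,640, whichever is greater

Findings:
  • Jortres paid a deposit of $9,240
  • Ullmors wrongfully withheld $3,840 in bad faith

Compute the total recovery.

$7,680

Doubled: 2 × $3,840 = $7,680
Minimum $3,640: $7,680 meets the minimum, no increase.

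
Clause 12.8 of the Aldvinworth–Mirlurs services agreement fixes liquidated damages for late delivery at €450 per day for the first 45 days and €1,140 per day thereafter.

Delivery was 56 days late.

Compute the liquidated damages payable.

First 45 days: 45 × €450 = €20,250
Remaining days: (56 − 45) × €1,140 = €12,540
Accrued per-day damages: €20,250 + €12,540 = €32,790

€32,790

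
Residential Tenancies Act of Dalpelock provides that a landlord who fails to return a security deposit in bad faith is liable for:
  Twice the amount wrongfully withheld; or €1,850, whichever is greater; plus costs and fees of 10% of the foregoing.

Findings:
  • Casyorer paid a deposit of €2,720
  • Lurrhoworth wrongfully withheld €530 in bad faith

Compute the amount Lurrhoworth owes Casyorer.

Doubled: 2 × €530 = €1,060
Minimum €1,850: €1,060 is below the minimum → €1,850
Costs and fees: 10% of €1,850 = €185
Total recovery: €1,850 + €185 = €2,035

€2,035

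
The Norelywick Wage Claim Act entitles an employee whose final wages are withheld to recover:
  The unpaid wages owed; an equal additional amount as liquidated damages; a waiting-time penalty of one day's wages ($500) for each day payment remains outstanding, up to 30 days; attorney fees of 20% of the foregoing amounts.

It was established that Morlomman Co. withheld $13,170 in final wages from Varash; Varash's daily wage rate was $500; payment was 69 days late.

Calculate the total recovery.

Liquidated damages (equal amount): $13,170
Penalty days: min(69, 30) = 30
Waiting-time penalty: 30 × $500 = $15,000
Subtotal: $13,170 + $13,170 + $15,000 = $41,340
Attorney fees: 20% of $41,340 = $8,268
Total award: $41,340 + $8,268 = $49,608

$49,608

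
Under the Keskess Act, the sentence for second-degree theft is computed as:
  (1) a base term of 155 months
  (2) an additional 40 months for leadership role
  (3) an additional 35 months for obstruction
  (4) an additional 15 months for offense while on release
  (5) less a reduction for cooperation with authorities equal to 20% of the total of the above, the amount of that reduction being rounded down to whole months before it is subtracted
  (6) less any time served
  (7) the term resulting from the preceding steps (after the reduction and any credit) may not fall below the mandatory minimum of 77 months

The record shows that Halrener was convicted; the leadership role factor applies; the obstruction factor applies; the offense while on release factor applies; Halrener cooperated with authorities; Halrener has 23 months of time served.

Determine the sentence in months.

Leadership role enhancement: +40 months
Obstruction enhancement: +35 months
Offense while on release enhancement: +15 months
Adjusted term: 155 months + 40 months + 35 months + 15 months = 245 months
Cooperation with authorities reduction: 20% of 245 months = 49 months (rounded down)
After reduction: 245 − 49 = 196 months
Less time served: 196 months − 23 months = 173 months
Minimum 77 months: 173 months meets the minimum, no increase.

173 months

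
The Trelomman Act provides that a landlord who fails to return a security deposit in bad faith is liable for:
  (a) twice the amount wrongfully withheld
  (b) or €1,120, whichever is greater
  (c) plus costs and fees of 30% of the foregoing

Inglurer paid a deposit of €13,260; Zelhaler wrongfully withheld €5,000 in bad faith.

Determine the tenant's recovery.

Doubled: 2 × €5,000 = €10,000
Minimum €1,120: €10,000 meets the minimum, no increase.
Costs and fees: 30% of €10,000 = €3,000
Total recovery: €10,000 + €3,000 = €13,000

€13,000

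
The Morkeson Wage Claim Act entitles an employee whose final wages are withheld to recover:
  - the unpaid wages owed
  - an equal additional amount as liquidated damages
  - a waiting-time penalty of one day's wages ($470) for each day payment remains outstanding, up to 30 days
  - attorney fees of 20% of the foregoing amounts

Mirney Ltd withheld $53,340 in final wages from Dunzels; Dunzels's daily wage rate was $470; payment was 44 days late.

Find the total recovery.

$144,936

Liquidated damages (equal amount): $53,340
Penalty days: min(44, 30) = 30
Waiting-time penalty: 30 × $470 = $14,100
Subtotal: $53,340 + $53,340 + $14,100 = $120,780
Attorney fees: 20% of $120,780 = $24,156
Total award: $120,780 + $24,156 = $144,936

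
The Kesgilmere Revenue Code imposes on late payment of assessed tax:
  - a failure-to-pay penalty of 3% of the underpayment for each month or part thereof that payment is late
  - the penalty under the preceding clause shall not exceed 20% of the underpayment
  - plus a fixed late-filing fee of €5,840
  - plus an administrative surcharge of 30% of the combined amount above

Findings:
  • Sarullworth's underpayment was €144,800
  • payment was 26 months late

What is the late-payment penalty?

Accrued rate: 3% × 26 = 78%, capped at 20% → 20%
Failure-to-pay penalty: 20% of €144,800 = €28,960
Penalty before surcharge: €28,960 + €5,840 = €34,800
Administrative surcharge: 30% of €34,800 = €10,440
Total penalty: €34,800 + €10,440 = €45,240

€45,240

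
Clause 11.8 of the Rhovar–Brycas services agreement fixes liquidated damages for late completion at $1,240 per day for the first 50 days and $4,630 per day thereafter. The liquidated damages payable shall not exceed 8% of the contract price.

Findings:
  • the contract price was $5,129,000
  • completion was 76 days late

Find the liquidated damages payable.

First 50 days: 50 × $1,240 = $62,000
Remaining days: (76 − 50) × $4,630 = $120,380
Accrued per-day damages: $62,000 + $120,380 = $182,380
Cap: 8% of $5,129,000 = $410,320
Cap at $410,320: $182,380 is within the cap, no reduction.

$182,380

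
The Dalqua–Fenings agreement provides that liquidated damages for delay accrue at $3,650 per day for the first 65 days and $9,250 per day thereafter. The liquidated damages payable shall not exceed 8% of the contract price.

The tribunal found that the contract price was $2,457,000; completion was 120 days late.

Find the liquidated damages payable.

First 65 days: 65 × $3,650 = $237,250
Remaining days: (120 − 65) × $9,250 = $508,750
Accrued per-day damages: $237,250 + $508,750 = $746,000
Cap: 8% of $2,457,000 = $196,560
Cap at $196,560: $746,000 exceeds the cap → $196,560

$196,560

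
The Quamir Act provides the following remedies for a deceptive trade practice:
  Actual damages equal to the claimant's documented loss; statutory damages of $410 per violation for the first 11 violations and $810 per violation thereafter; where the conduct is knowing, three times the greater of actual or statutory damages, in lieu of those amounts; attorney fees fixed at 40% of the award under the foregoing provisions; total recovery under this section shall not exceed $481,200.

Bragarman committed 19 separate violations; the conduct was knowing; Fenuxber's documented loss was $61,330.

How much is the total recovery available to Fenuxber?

First 11 violations: 11 × $410 = $4,510
Remaining violations: (19 − 11) × $810 = $6,480
Statutory damages: $4,510 + $6,480 = $10,990
Greater of actual damages ($61,330) or statutory damages ($10,990): $61,330
Trebled: 3 × $61,330 = $183,990
Attorney fees: 40% of $183,990 = $73,596
Total before cap: $183,990 + $73,596 = $257,586
Cap at $481,200: $257,586 is within the cap, no reduction.

$257,586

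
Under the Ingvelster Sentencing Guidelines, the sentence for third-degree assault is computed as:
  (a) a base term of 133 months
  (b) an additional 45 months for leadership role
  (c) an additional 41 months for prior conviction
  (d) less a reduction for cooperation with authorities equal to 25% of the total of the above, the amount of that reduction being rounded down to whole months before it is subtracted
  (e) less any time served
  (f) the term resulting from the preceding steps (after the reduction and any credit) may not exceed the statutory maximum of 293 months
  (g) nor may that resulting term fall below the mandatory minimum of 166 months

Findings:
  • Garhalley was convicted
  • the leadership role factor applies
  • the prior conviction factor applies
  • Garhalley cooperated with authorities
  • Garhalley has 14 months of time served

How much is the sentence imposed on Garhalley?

Leadership role enhancement: +45 months
Prior conviction enhancement: +41 months
Adjusted term: 133 months + 45 months + 41 months = 219 months
Cooperation with authorities reduction: 25% of 219 months = 54 months (rounded down)
After reduction: 219 − 54 = 165 months
Less time served: 165 months − 14 months = 151 months
Cap at 293 months: 151 months is within the cap, no reduction.
Minimum 166 months: 151 months is below the minimum → 166 months

166 months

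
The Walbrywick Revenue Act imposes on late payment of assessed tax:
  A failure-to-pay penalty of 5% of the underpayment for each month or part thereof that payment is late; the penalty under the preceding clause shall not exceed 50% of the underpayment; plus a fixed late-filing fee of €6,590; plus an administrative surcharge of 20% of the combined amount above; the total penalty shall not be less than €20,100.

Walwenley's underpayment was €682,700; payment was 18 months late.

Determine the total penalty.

€417,528

Accrued rate: 5% × 18 = 90%, capped at 50% → 50%
Failure-to-pay penalty: 50% of €682,700 = €341,350
Penalty before surcharge: €341,350 + €6,590 = €347,940
Administrative surcharge: 20% of €347,940 = €69,588
Total penalty: €347,940 + €69,588 = €417,528
Minimum €20,100: €417,528 meets the minimum, no increase.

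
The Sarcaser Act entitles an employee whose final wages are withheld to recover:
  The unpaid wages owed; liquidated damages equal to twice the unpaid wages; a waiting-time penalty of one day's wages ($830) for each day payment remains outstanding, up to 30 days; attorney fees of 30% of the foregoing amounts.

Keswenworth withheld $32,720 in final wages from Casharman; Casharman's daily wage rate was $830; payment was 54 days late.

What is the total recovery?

Doubled: 2 × $32,720 = $65,440
Penalty days: min(54, 30) = 30
Waiting-time penalty: 30 × $830 = $24,900
Subtotal: $32,720 + $65,440 + $24,900 = $123,060
Attorney fees: 30% of $123,060 = $36,918
Total award: $123,060 + $36,918 = $159,978

$159,978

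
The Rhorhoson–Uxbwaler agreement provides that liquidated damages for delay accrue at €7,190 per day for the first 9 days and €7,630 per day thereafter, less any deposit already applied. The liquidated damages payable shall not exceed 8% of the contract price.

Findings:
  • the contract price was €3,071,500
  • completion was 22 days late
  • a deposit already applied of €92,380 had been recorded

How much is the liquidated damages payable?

First 9 days: 9 × €7,190 = €64,710
Remaining days: (22 − 9) × €7,630 = €99,190
Accrued per-day damages: €64,710 + €99,190 = €163,900
Less deposit already applied: €163,900 − €92,380 = €71,520
Cap: 8% of €3,071,500 = €245,720
Cap at €245,720: €71,520 is within the cap, no reduction.

€71,520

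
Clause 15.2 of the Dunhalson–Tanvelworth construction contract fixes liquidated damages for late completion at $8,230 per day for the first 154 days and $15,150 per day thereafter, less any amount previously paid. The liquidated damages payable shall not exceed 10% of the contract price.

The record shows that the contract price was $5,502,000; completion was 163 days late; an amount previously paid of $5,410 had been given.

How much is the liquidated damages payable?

First 154 days: 154 × $8,230 = $1,267,420
Remaining days: (163 − 154) × $15,150 = $136,350
Accrued per-day damages: $1,267,420 + $136,350 = $1,403,770
Less amount previously paid: $1,403,770 − $5,410 = $1,398,360
Cap: 10% of $5,502,000 = $550,200
Cap at $550,200: $1,398,360 exceeds the cap → $550,200

Liquidated damages: $550,200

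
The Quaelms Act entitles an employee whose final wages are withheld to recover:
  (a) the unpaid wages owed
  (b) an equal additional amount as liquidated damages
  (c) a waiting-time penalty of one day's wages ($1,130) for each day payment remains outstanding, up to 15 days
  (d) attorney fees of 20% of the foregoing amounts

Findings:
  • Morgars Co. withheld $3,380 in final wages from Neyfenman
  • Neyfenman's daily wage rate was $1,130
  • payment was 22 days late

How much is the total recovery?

Total award: $28,452

Liquidated damages (equal amount): $3,380
Penalty days: min(22, 15) = 15
Waiting-time penalty: 15 × $1,130 = $16,950
Subtotal: $3,380 + $3,380 + $16,950 = $23,710
Attorney fees: 20% of $23,710 = $4,742
Total award: $23,710 + $4,742 = $28,452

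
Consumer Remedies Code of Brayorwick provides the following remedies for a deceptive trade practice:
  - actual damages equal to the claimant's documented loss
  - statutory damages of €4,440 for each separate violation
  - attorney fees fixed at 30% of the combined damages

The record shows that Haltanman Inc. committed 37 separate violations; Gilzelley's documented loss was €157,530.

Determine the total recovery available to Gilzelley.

€418,353

Statutory damages: 37 × €4,440 = €164,280
Combined damages: €157,530 + €164,280 = €321,810
Attorney fees: 30% of €321,810 = €96,543
Total recovery: €321,810 + €96,543 = €418,353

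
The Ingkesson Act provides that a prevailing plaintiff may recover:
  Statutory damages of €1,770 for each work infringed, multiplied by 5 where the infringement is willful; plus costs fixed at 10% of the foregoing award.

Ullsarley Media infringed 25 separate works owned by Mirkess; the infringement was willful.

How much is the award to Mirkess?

€243,375

Statutory damages: 25 × €1,770 = €44,250
Multiplied by 5: 5 × €44,250 = €221,250
Costs: 10% of €221,250 = €22,125
Award plus costs: €221,250 + €22,125 = €243,375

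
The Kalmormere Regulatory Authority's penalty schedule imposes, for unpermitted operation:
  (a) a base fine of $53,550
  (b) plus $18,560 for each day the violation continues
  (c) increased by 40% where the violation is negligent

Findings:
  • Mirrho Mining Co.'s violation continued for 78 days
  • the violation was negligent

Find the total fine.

Per-day component: 78 × $18,560 = $1,447,680
Base plus per-day: $53,550 + $1,447,680 = $1,501,230
Enhancement: 40% of $1,501,230 = $600,492
Enhanced fine: $1,501,230 + $600,492 = $2,101,722

$2,101,722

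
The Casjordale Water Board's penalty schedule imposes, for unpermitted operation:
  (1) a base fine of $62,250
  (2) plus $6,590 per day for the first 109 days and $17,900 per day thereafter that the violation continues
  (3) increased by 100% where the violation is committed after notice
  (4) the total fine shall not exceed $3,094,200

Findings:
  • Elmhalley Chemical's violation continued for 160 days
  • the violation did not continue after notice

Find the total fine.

First 109 days: 109 × $6,590 = $718,310
Remaining days: (160 − 109) × $17,900 = $912,900
Per-day component: $718,310 + $912,900 = $1,631,210
Base plus per-day: $62,250 + $1,631,210 = $1,693,460
The violation did not continue after notice: no 100% increase.
Cap at $3,094,200: $1,693,460 is within the cap, no reduction.

$1,693,460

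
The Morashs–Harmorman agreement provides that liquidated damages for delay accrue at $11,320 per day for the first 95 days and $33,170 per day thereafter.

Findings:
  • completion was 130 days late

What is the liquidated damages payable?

First 95 days: 95 × $11,320 = $1,075,400
Remaining days: (130 − 95) × $33,170 = $1,160,950
Accrued per-day damages: $1,075,400 + $1,160,950 = $2,236,350

$2,236,350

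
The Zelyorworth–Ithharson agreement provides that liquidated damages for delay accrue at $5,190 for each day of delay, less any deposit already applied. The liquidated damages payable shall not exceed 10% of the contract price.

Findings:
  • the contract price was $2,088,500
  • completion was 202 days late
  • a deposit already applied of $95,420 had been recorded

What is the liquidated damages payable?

Per-day damages: 202 × $5,190 = $1,048,380
Less deposit already applied: $1,048,380 − $95,420 = $952,960
Cap: 10% of $2,088,500 = $208,850
Cap at $208,850: $952,960 exceeds the cap → $208,850

$208,850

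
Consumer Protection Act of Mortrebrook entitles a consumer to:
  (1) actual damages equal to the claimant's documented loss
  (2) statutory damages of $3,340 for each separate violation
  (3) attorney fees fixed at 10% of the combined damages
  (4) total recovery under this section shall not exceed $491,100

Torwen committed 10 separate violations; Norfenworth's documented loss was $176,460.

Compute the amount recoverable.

Statutory damages: 10 × $3,340 = $33,400
Combined damages: $176,460 + $33,400 = $209,860
Attorney fees: 10% of $209,860 = $20,986
Total before cap: $209,860 + $20,986 = $230,846
Cap at $491,100: $230,846 is within the cap, no reduction.

$230,846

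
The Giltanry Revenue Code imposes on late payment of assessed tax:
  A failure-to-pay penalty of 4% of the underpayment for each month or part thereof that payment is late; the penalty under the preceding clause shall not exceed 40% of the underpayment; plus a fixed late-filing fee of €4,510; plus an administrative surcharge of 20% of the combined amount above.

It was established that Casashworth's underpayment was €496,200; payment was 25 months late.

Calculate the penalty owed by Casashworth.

Accrued rate: 4% × 25 = 100%, capped at 40% → 40%
Failure-to-pay penalty: 40% of €496,200 = €198,480
Penalty before surcharge: €198,480 + €4,510 = €202,990
Administrative surcharge: 20% of €202,990 = €40,598
Total penalty: €202,990 + €40,598 = €243,588

€243,588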